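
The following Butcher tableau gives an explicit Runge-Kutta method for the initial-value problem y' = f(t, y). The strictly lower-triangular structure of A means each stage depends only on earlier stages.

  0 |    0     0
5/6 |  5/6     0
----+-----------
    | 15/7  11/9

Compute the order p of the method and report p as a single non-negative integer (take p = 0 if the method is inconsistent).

b = (15/7, 11/9)
c = (0, 5/6)
Σ b_i: 15/7·1 + 11/9·1 = 212/63 ≠ 1 ⇒ order 0.

0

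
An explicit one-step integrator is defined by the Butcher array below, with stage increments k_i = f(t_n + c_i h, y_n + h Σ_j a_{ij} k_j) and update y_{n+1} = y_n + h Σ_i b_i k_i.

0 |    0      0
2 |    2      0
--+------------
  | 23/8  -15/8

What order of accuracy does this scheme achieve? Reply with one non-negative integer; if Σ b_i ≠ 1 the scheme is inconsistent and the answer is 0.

b = (23/8, -15/8)
c = (0, 2)
Σ b_i: 23/8·1 + (-15/8)·1 = 1 ✓
b·c: (-15/8)·2 = -15/4 ≠ 1/2 ⇒ order 1.

1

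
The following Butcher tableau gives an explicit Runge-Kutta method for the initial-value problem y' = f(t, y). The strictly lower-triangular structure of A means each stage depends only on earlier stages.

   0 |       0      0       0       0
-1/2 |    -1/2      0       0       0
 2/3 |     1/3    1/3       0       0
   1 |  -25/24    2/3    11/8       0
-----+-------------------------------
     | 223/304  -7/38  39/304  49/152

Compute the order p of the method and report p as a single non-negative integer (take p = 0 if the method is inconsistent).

3

b = (223/304, -7/38, 39/304, 49/152)
c = (0, -1/2, 2/3, 1)
Ac = (0, 0, -1/6, 7/12)
Σ b_i: 223/304·1 + (-7/38)·1 + 39/304·1 + 49/152·1 = 1 ✓
b·c: (-7/38)·(-1/2) + 39/304·2/3 + 49/152·1 = 1/2 ✓
b·c²: (-7/38)·1/4 + 39/304·4/9 + 49/152·1 = 1/3 ✓
b·Ac: 39/304·(-1/6) + 49/152·7/12 = 1/6 ✓
b·c³: (-7/38)·(-1/8) + 39/304·8/27 + 49/152·1 = 1049/2736 ≠ 1/4 ⇒ order 3.
b·(c∘Ac): 39/304·(-1/9) + 49/152·7/12 = 317/1824 ≠ 1/8
b·Ac²: 39/304·1/12 + 49/152·7/9 = 2861/10944 ≠ 1/12
b·A²c: 49/152·(-11/48) = -539/7296 ≠ 1/24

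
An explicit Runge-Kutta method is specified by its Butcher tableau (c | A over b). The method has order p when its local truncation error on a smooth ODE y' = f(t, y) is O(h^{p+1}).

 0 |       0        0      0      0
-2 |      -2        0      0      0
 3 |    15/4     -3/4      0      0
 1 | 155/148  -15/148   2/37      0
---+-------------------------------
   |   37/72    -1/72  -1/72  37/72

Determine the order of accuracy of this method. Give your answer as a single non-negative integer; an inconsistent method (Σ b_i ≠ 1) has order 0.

b = (37/72, -1/72, -1/72, 37/72)
c = (0, -2, 3, 1)
Ac = (0, 0, 3/2, 27/74)
Σ b_i: 37/72·1 + (-1/72)·1 + (-1/72)·1 + 37/72·1 = 1 ✓
b·c: (-1/72)·(-2) + (-1/72)·3 + 37/72·1 = 1/2 ✓
b·c²: (-1/72)·4 + (-1/72)·9 + 37/72·1 = 1/3 ✓
b·Ac: (-1/72)·3/2 + 37/72·27/74 = 1/6 ✓
b·c³: (-1/72)·(-8) + (-1/72)·27 + 37/72·1 = 1/4 ✓
b·(c∘Ac): (-1/72)·9/2 + 37/72·27/74 = 1/8 ✓
b·Ac²: (-1/72)·(-3) + 37/72·3/37 = 1/12 ✓
b·A²c: 37/72·3/37 = 1/24 ✓; 4 stages ⇒ order 4.

4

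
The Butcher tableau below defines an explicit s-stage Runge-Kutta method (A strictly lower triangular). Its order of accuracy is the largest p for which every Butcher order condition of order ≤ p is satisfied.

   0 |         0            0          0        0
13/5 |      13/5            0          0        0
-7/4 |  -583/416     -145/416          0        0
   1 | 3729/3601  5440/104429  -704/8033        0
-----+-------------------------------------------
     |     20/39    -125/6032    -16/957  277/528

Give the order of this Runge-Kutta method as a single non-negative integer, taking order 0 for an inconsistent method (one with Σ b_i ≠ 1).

b = (20/39, -125/6032, -16/957, 277/528)
c = (0, 13/5, -7/4, 1)
Ac = (0, 0, -29/32, 80/277)
Σ b_i: 20/39·1 + (-125/6032)·1 + (-16/957)·1 + 277/528·1 = 1 ✓
b·c: (-125/6032)·13/5 + (-16/957)·(-7/4) + 277/528·1 = 1/2 ✓
b·c²: (-125/6032)·169/25 + (-16/957)·49/16 + 277/528·1 = 1/3 ✓
b·Ac: (-16/957)·(-29/32) + 277/528·80/277 = 1/6 ✓
b·c³: (-125/6032)·2197/125 + (-16/957)·(-343/64) + 277/528·1 = 1/4 ✓
b·(c∘Ac): (-16/957)·203/128 + 277/528·80/277 = 1/8 ✓
b·Ac²: (-16/957)·(-377/160) + 277/528·116/1385 = 1/12 ✓
b·A²c: 277/528·22/277 = 1/24 ✓; 4 stages ⇒ order 4.

4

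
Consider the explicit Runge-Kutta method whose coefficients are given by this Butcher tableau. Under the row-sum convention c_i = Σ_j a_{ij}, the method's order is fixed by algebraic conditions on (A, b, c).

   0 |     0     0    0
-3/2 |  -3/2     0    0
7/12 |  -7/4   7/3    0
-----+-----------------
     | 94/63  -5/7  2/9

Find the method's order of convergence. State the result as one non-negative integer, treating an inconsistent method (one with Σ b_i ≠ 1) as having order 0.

1

b = (94/63, -5/7, 2/9)
c = (0, -3/2, 7/12)
Ac = (0, 0, -7/2)
Σ b_i: 94/63·1 + (-5/7)·1 + 2/9·1 = 1 ✓
b·c: (-5/7)·(-3/2) + 2/9·7/12 = 227/189 ≠ 1/2 ⇒ order 1.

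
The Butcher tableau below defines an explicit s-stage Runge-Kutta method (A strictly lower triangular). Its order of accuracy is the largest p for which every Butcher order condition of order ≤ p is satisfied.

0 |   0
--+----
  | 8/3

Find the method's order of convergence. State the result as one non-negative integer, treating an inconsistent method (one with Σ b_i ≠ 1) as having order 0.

b = (8/3)
c = (0)
Σ b_i: 8/3·1 = 8/3 ≠ 1 ⇒ order 0.

0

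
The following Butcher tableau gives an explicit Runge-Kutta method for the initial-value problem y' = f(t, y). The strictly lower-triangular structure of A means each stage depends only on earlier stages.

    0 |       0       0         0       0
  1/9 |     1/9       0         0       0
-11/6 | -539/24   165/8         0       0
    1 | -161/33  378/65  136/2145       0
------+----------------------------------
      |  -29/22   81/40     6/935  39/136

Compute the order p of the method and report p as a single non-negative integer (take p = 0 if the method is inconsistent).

4

b = (-29/22, 81/40, 6/935, 39/136)
c = (0, 1/9, -11/6, 1)
Ac = (0, 0, 55/24, 62/117)
Σ b_i: (-29/22)·1 + 81/40·1 + 6/935·1 + 39/136·1 = 1 ✓
b·c: 81/40·1/9 + 6/935·(-11/6) + 39/136·1 = 1/2 ✓
b·c²: 81/40·1/81 + 6/935·121/36 + 39/136·1 = 1/3 ✓
b·Ac: 6/935·55/24 + 39/136·62/117 = 1/6 ✓
b·c³: 81/40·1/729 + 6/935·(-1331/216) + 39/136·1 = 1/4 ✓
b·(c∘Ac): 6/935·(-605/144) + 39/136·62/117 = 1/8 ✓
b·Ac²: 6/935·55/216 + 39/136·100/351 = 1/12 ✓
b·A²c: 39/136·17/117 = 1/24 ✓; 4 stages ⇒ order 4.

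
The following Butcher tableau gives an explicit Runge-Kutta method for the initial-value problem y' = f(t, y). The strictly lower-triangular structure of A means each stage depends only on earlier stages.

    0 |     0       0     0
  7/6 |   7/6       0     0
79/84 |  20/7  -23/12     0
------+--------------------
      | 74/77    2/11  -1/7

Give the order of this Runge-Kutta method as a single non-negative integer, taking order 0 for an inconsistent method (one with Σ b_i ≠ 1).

b = (74/77, 2/11, -1/7)
c = (0, 7/6, 79/84)
Ac = (0, 0, -161/72)
Σ b_i: 74/77·1 + 2/11·1 + (-1/7)·1 = 1 ✓
b·c: 2/11·7/6 + (-1/7)·79/84 = 503/6468 ≠ 1/2 ⇒ order 1.

1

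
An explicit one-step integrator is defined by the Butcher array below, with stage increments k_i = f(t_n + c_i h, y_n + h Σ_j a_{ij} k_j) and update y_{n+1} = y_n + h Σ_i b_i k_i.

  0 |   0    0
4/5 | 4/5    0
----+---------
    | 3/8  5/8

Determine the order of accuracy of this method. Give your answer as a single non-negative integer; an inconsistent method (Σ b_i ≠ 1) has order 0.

2

b = (3/8, 5/8)
c = (0, 4/5)
Σ b_i: 3/8·1 + 5/8·1 = 1 ✓
b·c: 5/8·4/5 = 1/2 ✓; 2 stages ⇒ order 2.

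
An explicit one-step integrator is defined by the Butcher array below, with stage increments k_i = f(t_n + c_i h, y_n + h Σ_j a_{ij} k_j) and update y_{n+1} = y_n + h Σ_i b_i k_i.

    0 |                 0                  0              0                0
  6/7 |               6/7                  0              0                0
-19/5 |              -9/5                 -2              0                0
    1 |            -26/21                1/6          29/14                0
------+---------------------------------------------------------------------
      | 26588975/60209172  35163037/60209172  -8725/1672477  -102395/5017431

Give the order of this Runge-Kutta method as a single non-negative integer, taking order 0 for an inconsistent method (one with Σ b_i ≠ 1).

b = (26588975/60209172, 35163037/60209172, -8725/1672477, -102395/5017431)
c = (0, 6/7, -19/5, 1)
Ac = (0, 0, -12/7, -541/70)
Σ b_i: 26588975/60209172·1 + 35163037/60209172·1 + (-8725/1672477)·1 + (-102395/5017431)·1 = 1 ✓
b·c: 35163037/60209172·6/7 + (-8725/1672477)·(-19/5) + (-102395/5017431)·1 = 1/2 ✓
b·c²: 35163037/60209172·36/49 + (-8725/1672477)·361/25 + (-102395/5017431)·1 = 1/3 ✓
b·Ac: (-8725/1672477)·(-12/7) + (-102395/5017431)·(-541/70) = 1/6 ✓
b·c³: 35163037/60209172·216/343 + (-8725/1672477)·(-6859/125) + (-102395/5017431)·1 = 111270956/175610085 ≠ 1/4 ⇒ order 3.
b·(c∘Ac): (-8725/1672477)·228/35 + (-102395/5017431)·(-541/70) = 8691979/70244034 ≠ 1/8
b·Ac²: (-8725/1672477)·(-72/49) + (-102395/5017431)·73583/2450 = -1488060257/2458541190 ≠ 1/12
b·A²c: (-102395/5017431)·(-174/49) = 5938910/81951373 ≠ 1/24

3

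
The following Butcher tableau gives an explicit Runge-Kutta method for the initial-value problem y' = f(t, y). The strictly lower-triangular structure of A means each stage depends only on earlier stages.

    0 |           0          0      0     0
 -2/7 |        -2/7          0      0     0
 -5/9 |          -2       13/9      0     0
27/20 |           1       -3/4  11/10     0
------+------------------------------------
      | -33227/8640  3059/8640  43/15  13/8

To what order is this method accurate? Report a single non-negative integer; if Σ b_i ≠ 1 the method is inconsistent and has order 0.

b = (-33227/8640, 3059/8640, 43/15, 13/8)
c = (0, -2/7, -5/9, 27/20)
Ac = (0, 0, -26/63, -25/63)
Σ b_i: (-33227/8640)·1 + 3059/8640·1 + 43/15·1 + 13/8·1 = 1 ✓
b·c: 3059/8640·(-2/7) + 43/15·(-5/9) + 13/8·27/20 = 1/2 ✓
b·c²: 3059/8640·4/49 + 43/15·25/81 + 13/8·729/400 = 21093697/5443200 ≠ 1/3 ⇒ order 2.
b·Ac: 43/15·(-26/63) + 13/8·(-25/63) = -13819/7560 ≠ 1/6

2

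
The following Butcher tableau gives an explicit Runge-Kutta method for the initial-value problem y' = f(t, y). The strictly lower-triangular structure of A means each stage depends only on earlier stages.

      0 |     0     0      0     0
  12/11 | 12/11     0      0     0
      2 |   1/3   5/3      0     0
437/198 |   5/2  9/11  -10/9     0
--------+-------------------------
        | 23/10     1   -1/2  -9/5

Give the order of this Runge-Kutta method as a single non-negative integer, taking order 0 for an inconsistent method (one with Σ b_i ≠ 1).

b = (23/10, 1, -1/2, -9/5)
c = (0, 12/11, 2, 437/198)
Ac = (0, 0, 20/11, -1448/1089)
Σ b_i: 23/10·1 + 1·1 + (-1/2)·1 + (-9/5)·1 = 1 ✓
b·c: 1·12/11 + (-1/2)·2 + (-9/5)·437/198 = -427/110 ≠ 1/2 ⇒ order 1.

1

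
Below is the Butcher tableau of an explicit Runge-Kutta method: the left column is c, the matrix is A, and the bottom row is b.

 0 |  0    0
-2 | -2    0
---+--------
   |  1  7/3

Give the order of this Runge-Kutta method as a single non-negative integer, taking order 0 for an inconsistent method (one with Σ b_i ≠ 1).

0

b = (1, 7/3)
c = (0, -2)
Σ b_i: 1·1 + 7/3·1 = 10/3 ≠ 1 ⇒ order 0.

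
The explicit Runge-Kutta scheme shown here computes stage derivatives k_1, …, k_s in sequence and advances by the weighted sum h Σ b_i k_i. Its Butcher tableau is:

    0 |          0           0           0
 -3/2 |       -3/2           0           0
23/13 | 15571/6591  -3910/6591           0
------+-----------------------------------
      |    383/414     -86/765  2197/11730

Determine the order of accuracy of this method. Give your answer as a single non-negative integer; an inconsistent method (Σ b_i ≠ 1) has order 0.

3

b = (383/414, -86/765, 2197/11730)
c = (0, -3/2, 23/13)
Ac = (0, 0, 1955/2197)
Σ b_i: 383/414·1 + (-86/765)·1 + 2197/11730·1 = 1 ✓
b·c: (-86/765)·(-3/2) + 2197/11730·23/13 = 1/2 ✓
b·c²: (-86/765)·9/4 + 2197/11730·529/169 = 1/3 ✓
b·Ac: 2197/11730·1955/2197 = 1/6 ✓; 3 stages ⇒ order 3.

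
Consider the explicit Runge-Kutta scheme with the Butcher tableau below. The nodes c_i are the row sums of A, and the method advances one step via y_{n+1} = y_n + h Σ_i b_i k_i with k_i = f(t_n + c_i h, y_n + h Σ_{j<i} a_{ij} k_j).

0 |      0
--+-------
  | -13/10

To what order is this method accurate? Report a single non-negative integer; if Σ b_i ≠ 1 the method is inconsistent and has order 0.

0

b = (-13/10)
c = (0)
Σ b_i: (-13/10)·1 = -13/10 ≠ 1 ⇒ order 0.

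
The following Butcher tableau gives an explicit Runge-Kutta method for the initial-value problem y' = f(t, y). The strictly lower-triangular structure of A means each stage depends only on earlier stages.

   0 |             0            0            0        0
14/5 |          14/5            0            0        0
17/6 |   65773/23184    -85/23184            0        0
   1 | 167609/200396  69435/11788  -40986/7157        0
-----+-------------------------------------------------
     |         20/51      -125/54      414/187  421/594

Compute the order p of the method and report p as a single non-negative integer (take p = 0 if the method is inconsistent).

4

b = (20/51, -125/54, 414/187, 421/594)
c = (0, 14/5, 17/6, 1)
Ac = (0, 0, -17/1656, 225/842)
Σ b_i: 20/51·1 + (-125/54)·1 + 414/187·1 + 421/594·1 = 1 ✓
b·c: (-125/54)·14/5 + 414/187·17/6 + 421/594·1 = 1/2 ✓
b·c²: (-125/54)·196/25 + 414/187·289/36 + 421/594·1 = 1/3 ✓
b·Ac: 414/187·(-17/1656) + 421/594·225/842 = 1/6 ✓
b·c³: (-125/54)·2744/125 + 414/187·4913/216 + 421/594·1 = 1/4 ✓
b·(c∘Ac): 414/187·(-289/9936) + 421/594·225/842 = 1/8 ✓
b·Ac²: 414/187·(-119/4140) + 421/594·873/4210 = 1/12 ✓
b·A²c: 421/594·99/1684 = 1/24 ✓; 4 stages ⇒ order 4.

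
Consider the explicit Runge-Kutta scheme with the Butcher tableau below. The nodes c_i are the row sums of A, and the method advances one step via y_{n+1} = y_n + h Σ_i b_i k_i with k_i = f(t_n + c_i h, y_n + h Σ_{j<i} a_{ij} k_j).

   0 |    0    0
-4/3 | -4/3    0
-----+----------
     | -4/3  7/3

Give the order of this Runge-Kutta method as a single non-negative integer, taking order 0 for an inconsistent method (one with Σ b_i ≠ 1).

1

b = (-4/3, 7/3)
c = (0, -4/3)
Σ b_i: (-4/3)·1 + 7/3·1 = 1 ✓
b·c: 7/3·(-4/3) = -28/9 ≠ 1/2 ⇒ order 1.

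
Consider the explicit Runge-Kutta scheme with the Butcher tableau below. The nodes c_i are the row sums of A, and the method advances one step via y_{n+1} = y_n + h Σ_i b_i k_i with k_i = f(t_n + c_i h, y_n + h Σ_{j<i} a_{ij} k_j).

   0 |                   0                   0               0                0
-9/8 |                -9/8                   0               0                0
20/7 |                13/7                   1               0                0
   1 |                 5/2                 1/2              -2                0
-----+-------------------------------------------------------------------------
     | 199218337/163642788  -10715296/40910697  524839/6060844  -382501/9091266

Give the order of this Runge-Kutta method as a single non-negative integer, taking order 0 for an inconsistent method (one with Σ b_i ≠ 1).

3

b = (199218337/163642788, -10715296/40910697, 524839/6060844, -382501/9091266)
c = (0, -9/8, 20/7, 1)
Ac = (0, 0, -9/8, -703/112)
Σ b_i: 199218337/163642788·1 + (-10715296/40910697)·1 + 524839/6060844·1 + (-382501/9091266)·1 = 1 ✓
b·c: (-10715296/40910697)·(-9/8) + 524839/6060844·20/7 + (-382501/9091266)·1 = 1/2 ✓
b·c²: (-10715296/40910697)·81/64 + 524839/6060844·400/49 + (-382501/9091266)·1 = 1/3 ✓
b·Ac: 524839/6060844·(-9/8) + (-382501/9091266)·(-703/112) = 1/6 ✓
b·c³: (-10715296/40910697)·(-729/512) + 524839/6060844·8000/343 + (-382501/9091266)·1 = 1196697595/509110896 ≠ 1/4 ⇒ order 3.
b·(c∘Ac): 524839/6060844·(-45/14) + (-382501/9091266)·(-703/112) = -2073551/145460256 ≠ 1/8
b·Ac²: 524839/6060844·81/64 + (-382501/9091266)·(-98431/6272) = 391957267/509110896 ≠ 1/12
b·A²c: (-382501/9091266)·9/4 = -1147503/12121688 ≠ 1/24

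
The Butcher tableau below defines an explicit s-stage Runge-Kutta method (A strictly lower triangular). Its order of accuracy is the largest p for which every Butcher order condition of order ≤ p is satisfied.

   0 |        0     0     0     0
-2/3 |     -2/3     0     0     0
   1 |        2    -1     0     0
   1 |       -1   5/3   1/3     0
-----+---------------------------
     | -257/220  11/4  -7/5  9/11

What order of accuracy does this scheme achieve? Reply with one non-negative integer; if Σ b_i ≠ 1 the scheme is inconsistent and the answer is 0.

b = (-257/220, 11/4, -7/5, 9/11)
c = (0, -2/3, 1, 1)
Ac = (0, 0, 2/3, -7/9)
Σ b_i: (-257/220)·1 + 11/4·1 + (-7/5)·1 + 9/11·1 = 1 ✓
b·c: 11/4·(-2/3) + (-7/5)·1 + 9/11·1 = -797/330 ≠ 1/2 ⇒ order 1.

1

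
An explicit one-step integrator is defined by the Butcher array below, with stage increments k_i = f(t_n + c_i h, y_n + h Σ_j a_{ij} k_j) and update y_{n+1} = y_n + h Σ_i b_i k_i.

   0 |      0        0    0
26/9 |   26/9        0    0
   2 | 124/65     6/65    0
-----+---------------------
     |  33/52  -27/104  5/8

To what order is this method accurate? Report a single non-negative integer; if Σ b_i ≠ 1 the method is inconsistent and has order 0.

3

b = (33/52, -27/104, 5/8)
c = (0, 26/9, 2)
Ac = (0, 0, 4/15)
Σ b_i: 33/52·1 + (-27/104)·1 + 5/8·1 = 1 ✓
b·c: (-27/104)·26/9 + 5/8·2 = 1/2 ✓
b·c²: (-27/104)·676/81 + 5/8·4 = 1/3 ✓
b·Ac: 5/8·4/15 = 1/6 ✓; 3 stages ⇒ order 3.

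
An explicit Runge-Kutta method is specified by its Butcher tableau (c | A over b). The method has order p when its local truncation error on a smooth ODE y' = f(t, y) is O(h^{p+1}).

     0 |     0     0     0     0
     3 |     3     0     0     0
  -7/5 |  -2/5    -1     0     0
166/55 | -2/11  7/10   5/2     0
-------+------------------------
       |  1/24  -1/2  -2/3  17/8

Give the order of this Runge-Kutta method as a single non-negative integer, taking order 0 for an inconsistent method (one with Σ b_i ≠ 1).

b = (1/24, -1/2, -2/3, 17/8)
c = (0, 3, -7/5, 166/55)
Ac = (0, 0, -3, -7/5)
Σ b_i: 1/24·1 + (-1/2)·1 + (-2/3)·1 + 17/8·1 = 1 ✓
b·c: (-1/2)·3 + (-2/3)·(-7/5) + 17/8·166/55 = 3859/660 ≠ 1/2 ⇒ order 1.

1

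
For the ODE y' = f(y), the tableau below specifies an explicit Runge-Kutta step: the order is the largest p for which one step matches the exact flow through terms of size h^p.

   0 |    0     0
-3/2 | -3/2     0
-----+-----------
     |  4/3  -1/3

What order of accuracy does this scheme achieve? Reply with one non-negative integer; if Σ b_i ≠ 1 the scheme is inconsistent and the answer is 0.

2

b = (4/3, -1/3)
c = (0, -3/2)
Σ b_i: 4/3·1 + (-1/3)·1 = 1 ✓
b·c: (-1/3)·(-3/2) = 1/2 ✓; 2 stages ⇒ order 2.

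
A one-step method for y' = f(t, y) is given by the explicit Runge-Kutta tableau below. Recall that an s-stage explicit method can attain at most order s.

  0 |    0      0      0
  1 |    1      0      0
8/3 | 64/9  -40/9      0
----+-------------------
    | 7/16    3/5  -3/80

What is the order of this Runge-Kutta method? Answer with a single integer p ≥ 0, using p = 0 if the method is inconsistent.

3

b = (7/16, 3/5, -3/80)
c = (0, 1, 8/3)
Ac = (0, 0, -40/9)
Σ b_i: 7/16·1 + 3/5·1 + (-3/80)·1 = 1 ✓
b·c: 3/5·1 + (-3/80)·8/3 = 1/2 ✓
b·c²: 3/5·1 + (-3/80)·64/9 = 1/3 ✓
b·Ac: (-3/80)·(-40/9) = 1/6 ✓; 3 stages ⇒ order 3.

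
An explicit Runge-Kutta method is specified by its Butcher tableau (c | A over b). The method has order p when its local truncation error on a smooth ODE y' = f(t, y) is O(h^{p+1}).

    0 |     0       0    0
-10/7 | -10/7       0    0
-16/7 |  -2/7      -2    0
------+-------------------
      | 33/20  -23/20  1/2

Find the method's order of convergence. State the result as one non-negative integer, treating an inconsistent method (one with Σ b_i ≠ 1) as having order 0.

b = (33/20, -23/20, 1/2)
c = (0, -10/7, -16/7)
Ac = (0, 0, 20/7)
Σ b_i: 33/20·1 + (-23/20)·1 + 1/2·1 = 1 ✓
b·c: (-23/20)·(-10/7) + 1/2·(-16/7) = 1/2 ✓
b·c²: (-23/20)·100/49 + 1/2·256/49 = 13/49 ≠ 1/3 ⇒ order 2.
b·Ac: 1/2·20/7 = 10/7 ≠ 1/6

2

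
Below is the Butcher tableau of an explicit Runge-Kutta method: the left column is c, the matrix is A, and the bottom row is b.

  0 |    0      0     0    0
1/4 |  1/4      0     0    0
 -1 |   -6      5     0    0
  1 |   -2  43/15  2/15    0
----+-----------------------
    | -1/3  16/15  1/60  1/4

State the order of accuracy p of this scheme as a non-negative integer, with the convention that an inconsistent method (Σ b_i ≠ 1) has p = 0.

b = (-1/3, 16/15, 1/60, 1/4)
c = (0, 1/4, -1, 1)
Ac = (0, 0, 5/4, 7/12)
Σ b_i: (-1/3)·1 + 16/15·1 + 1/60·1 + 1/4·1 = 1 ✓
b·c: 16/15·1/4 + 1/60·(-1) + 1/4·1 = 1/2 ✓
b·c²: 16/15·1/16 + 1/60·1 + 1/4·1 = 1/3 ✓
b·Ac: 1/60·5/4 + 1/4·7/12 = 1/6 ✓
b·c³: 16/15·1/64 + 1/60·(-1) + 1/4·1 = 1/4 ✓
b·(c∘Ac): 1/60·(-5/4) + 1/4·7/12 = 1/8 ✓
b·Ac²: 1/60·5/16 + 1/4·5/16 = 1/12 ✓
b·A²c: 1/4·1/6 = 1/24 ✓; 4 stages ⇒ order 4.

4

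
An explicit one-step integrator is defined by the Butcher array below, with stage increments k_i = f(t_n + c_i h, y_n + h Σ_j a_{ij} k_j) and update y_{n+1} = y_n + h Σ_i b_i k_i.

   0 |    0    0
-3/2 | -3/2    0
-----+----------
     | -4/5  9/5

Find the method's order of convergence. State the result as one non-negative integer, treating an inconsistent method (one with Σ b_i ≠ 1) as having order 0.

b = (-4/5, 9/5)
c = (0, -3/2)
Σ b_i: (-4/5)·1 + 9/5·1 = 1 ✓
b·c: 9/5·(-3/2) = -27/10 ≠ 1/2 ⇒ order 1.

1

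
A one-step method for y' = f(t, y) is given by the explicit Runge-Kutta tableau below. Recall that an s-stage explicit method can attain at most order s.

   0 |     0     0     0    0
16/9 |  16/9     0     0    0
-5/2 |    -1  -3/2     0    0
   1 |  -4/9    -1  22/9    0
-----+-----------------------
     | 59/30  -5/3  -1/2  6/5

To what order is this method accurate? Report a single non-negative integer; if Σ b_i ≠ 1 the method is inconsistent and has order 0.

b = (59/30, -5/3, -1/2, 6/5)
c = (0, 16/9, -5/2, 1)
Ac = (0, 0, -8/3, -71/9)
Σ b_i: 59/30·1 + (-5/3)·1 + (-1/2)·1 + 6/5·1 = 1 ✓
b·c: (-5/3)·16/9 + (-1/2)·(-5/2) + 6/5·1 = -277/540 ≠ 1/2 ⇒ order 1.

1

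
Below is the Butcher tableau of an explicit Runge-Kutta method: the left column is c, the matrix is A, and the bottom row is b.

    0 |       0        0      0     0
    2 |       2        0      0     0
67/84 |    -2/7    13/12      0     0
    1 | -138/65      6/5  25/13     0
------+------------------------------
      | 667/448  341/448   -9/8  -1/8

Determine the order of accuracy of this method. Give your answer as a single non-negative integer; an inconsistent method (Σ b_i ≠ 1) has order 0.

2

b = (667/448, 341/448, -9/8, -1/8)
c = (0, 2, 67/84, 1)
Ac = (0, 0, 13/6, 21479/5460)
Σ b_i: 667/448·1 + 341/448·1 + (-9/8)·1 + (-1/8)·1 = 1 ✓
b·c: 341/448·2 + (-9/8)·67/84 + (-1/8)·1 = 1/2 ✓
b·c²: 341/448·4 + (-9/8)·4489/7056 + (-1/8)·1 = 13823/6272 ≠ 1/3 ⇒ order 2.
b·Ac: (-9/8)·13/6 + (-1/8)·21479/5460 = -127949/43680 ≠ 1/6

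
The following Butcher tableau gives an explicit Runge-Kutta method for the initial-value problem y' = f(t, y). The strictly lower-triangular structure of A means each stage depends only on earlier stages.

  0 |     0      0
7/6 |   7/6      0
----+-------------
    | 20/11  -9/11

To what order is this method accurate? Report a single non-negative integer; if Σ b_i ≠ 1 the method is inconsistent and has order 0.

b = (20/11, -9/11)
c = (0, 7/6)
Σ b_i: 20/11·1 + (-9/11)·1 = 1 ✓
b·c: (-9/11)·7/6 = -21/22 ≠ 1/2 ⇒ order 1.

1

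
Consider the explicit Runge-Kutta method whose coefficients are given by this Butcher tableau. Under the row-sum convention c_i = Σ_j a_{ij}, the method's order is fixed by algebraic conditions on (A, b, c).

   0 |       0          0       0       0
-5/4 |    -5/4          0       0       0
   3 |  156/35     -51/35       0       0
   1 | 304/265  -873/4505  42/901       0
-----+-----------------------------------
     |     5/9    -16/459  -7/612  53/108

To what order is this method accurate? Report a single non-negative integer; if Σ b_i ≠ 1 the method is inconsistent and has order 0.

4

b = (5/9, -16/459, -7/612, 53/108)
c = (0, -5/4, 3, 1)
Ac = (0, 0, 51/28, 81/212)
Σ b_i: 5/9·1 + (-16/459)·1 + (-7/612)·1 + 53/108·1 = 1 ✓
b·c: (-16/459)·(-5/4) + (-7/612)·3 + 53/108·1 = 1/2 ✓
b·c²: (-16/459)·25/16 + (-7/612)·9 + 53/108·1 = 1/3 ✓
b·Ac: (-7/612)·51/28 + 53/108·81/212 = 1/6 ✓
b·c³: (-16/459)·(-125/64) + (-7/612)·27 + 53/108·1 = 1/4 ✓
b·(c∘Ac): (-7/612)·153/28 + 53/108·81/212 = 1/8 ✓
b·Ac²: (-7/612)·(-255/112) + 53/108·99/848 = 1/12 ✓
b·A²c: 53/108·9/106 = 1/24 ✓; 4 stages ⇒ order 4.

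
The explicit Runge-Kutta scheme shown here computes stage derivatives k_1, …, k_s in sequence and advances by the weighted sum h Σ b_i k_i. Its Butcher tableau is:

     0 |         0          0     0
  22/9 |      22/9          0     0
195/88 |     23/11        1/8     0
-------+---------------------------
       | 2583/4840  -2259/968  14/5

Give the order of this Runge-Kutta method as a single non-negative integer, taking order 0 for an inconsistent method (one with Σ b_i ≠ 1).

b = (2583/4840, -2259/968, 14/5)
c = (0, 22/9, 195/88)
Ac = (0, 0, 11/36)
Σ b_i: 2583/4840·1 + (-2259/968)·1 + 14/5·1 = 1 ✓
b·c: (-2259/968)·22/9 + 14/5·195/88 = 1/2 ✓
b·c²: (-2259/968)·484/81 + 14/5·38025/7744 = -6821/34848 ≠ 1/3 ⇒ order 2.
b·Ac: 14/5·11/36 = 77/90 ≠ 1/6

2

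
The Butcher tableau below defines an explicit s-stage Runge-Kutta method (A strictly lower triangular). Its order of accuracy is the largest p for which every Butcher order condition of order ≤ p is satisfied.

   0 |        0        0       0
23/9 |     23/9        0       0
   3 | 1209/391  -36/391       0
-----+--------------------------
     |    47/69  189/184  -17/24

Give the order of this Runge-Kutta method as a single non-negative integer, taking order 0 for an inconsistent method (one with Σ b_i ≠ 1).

b = (47/69, 189/184, -17/24)
c = (0, 23/9, 3)
Ac = (0, 0, -4/17)
Σ b_i: 47/69·1 + 189/184·1 + (-17/24)·1 = 1 ✓
b·c: 189/184·23/9 + (-17/24)·3 = 1/2 ✓
b·c²: 189/184·529/81 + (-17/24)·9 = 1/3 ✓
b·Ac: (-17/24)·(-4/17) = 1/6 ✓; 3 stages ⇒ order 3.

3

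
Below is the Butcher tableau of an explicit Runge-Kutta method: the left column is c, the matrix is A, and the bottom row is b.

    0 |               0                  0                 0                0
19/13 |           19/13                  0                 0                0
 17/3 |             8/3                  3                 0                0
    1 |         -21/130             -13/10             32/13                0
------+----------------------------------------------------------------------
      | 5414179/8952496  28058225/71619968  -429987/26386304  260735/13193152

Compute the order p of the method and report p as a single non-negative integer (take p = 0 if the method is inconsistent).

3

b = (5414179/8952496, 28058225/71619968, -429987/26386304, 260735/13193152)
c = (0, 19/13, 17/3, 1)
Ac = (0, 0, 57/13, 4699/390)
Σ b_i: 5414179/8952496·1 + 28058225/71619968·1 + (-429987/26386304)·1 + 260735/13193152·1 = 1 ✓
b·c: 28058225/71619968·19/13 + (-429987/26386304)·17/3 + 260735/13193152·1 = 1/2 ✓
b·c²: 28058225/71619968·361/169 + (-429987/26386304)·289/9 + 260735/13193152·1 = 1/3 ✓
b·Ac: (-429987/26386304)·57/13 + 260735/13193152·4699/390 = 1/6 ✓
b·c³: 28058225/71619968·6859/2197 + (-429987/26386304)·4913/27 + 260735/13193152·1 = -94952881/55128528 ≠ 1/4 ⇒ order 3.
b·(c∘Ac): (-429987/26386304)·323/13 + 260735/13193152·4699/390 = -12258475/73504704 ≠ 1/8
b·Ac²: (-429987/26386304)·1083/169 + 260735/13193152·89231/1170 = 879681143/627087006 ≠ 1/12
b·A²c: 260735/13193152·1824/169 = 14861895/69676334 ≠ 1/24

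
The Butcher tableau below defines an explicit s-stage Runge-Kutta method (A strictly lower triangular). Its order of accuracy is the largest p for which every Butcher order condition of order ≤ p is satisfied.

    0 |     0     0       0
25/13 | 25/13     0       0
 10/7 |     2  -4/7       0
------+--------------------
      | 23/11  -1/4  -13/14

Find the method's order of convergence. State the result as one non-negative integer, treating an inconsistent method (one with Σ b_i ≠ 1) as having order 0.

0

b = (23/11, -1/4, -13/14)
c = (0, 25/13, 10/7)
Ac = (0, 0, -100/91)
Σ b_i: 23/11·1 + (-1/4)·1 + (-13/14)·1 = 281/308 ≠ 1 ⇒ order 0.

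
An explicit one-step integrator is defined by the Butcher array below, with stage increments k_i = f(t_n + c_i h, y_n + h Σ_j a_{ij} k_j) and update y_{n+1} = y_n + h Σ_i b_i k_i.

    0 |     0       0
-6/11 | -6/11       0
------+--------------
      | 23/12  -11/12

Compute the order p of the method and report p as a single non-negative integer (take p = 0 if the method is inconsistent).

b = (23/12, -11/12)
c = (0, -6/11)
Σ b_i: 23/12·1 + (-11/12)·1 = 1 ✓
b·c: (-11/12)·(-6/11) = 1/2 ✓; 2 stages ⇒ order 2.

2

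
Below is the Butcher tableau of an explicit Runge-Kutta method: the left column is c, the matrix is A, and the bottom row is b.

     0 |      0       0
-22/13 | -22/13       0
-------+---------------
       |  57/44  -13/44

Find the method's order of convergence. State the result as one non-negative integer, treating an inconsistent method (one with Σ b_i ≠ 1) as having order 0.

b = (57/44, -13/44)
c = (0, -22/13)
Σ b_i: 57/44·1 + (-13/44)·1 = 1 ✓
b·c: (-13/44)·(-22/13) = 1/2 ✓; 2 stages ⇒ order 2.

2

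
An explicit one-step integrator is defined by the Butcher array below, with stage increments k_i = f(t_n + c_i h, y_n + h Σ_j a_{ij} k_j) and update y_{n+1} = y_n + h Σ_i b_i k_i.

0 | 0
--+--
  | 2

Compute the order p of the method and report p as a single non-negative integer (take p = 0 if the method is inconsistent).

0

b = (2)
c = (0)
Σ b_i: 2·1 = 2 ≠ 1 ⇒ order 0.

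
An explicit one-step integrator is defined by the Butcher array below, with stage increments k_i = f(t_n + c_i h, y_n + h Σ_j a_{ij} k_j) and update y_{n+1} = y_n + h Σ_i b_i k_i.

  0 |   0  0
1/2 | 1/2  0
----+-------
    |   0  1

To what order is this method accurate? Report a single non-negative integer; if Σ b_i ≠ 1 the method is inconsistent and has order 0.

b = (0, 1)
c = (0, 1/2)
Σ b_i: 1·1 = 1 ✓
b·c: 1·1/2 = 1/2 ✓; 2 stages ⇒ order 2.

2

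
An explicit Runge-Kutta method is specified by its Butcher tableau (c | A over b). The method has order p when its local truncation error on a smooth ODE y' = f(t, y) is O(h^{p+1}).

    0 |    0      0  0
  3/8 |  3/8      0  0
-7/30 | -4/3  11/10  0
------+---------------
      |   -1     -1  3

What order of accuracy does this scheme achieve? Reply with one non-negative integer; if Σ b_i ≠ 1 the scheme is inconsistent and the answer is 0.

b = (-1, -1, 3)
c = (0, 3/8, -7/30)
Ac = (0, 0, 33/80)
Σ b_i: (-1)·1 + (-1)·1 + 3·1 = 1 ✓
b·c: (-1)·3/8 + 3·(-7/30) = -43/40 ≠ 1/2 ⇒ order 1.

1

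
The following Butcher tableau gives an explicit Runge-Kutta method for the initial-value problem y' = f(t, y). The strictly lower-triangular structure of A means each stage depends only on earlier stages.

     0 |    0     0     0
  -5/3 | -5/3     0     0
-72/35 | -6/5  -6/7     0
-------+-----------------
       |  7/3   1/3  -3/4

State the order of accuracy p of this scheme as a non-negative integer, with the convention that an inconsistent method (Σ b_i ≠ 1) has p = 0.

0

b = (7/3, 1/3, -3/4)
c = (0, -5/3, -72/35)
Ac = (0, 0, 10/7)
Σ b_i: 7/3·1 + 1/3·1 + (-3/4)·1 = 23/12 ≠ 1 ⇒ order 0.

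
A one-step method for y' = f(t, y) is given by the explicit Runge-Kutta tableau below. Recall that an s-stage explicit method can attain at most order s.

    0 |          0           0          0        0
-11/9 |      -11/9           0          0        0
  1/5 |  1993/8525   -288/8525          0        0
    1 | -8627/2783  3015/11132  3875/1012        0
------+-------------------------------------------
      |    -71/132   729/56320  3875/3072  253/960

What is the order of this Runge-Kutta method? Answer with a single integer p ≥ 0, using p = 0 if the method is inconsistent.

b = (-71/132, 729/56320, 3875/3072, 253/960)
c = (0, -11/9, 1/5, 1)
Ac = (0, 0, 32/775, 10/23)
Σ b_i: (-71/132)·1 + 729/56320·1 + 3875/3072·1 + 253/960·1 = 1 ✓
b·c: 729/56320·(-11/9) + 3875/3072·1/5 + 253/960·1 = 1/2 ✓
b·c²: 729/56320·121/81 + 3875/3072·1/25 + 253/960·1 = 1/3 ✓
b·Ac: 3875/3072·32/775 + 253/960·10/23 = 1/6 ✓
b·c³: 729/56320·(-1331/729) + 3875/3072·1/125 + 253/960·1 = 1/4 ✓
b·(c∘Ac): 3875/3072·32/3875 + 253/960·10/23 = 1/8 ✓
b·Ac²: 3875/3072·(-352/6975) + 253/960·1270/2277 = 1/12 ✓
b·A²c: 253/960·40/253 = 1/24 ✓; 4 stages ⇒ order 4.

4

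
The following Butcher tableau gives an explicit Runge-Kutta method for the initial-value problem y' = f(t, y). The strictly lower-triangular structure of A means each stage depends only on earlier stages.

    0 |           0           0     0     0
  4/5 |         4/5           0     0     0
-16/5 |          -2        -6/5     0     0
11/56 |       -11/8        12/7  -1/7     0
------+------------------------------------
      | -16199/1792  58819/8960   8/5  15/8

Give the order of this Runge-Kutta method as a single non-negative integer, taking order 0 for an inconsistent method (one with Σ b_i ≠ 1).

2

b = (-16199/1792, 58819/8960, 8/5, 15/8)
c = (0, 4/5, -16/5, 11/56)
Ac = (0, 0, -24/25, 64/35)
Σ b_i: (-16199/1792)·1 + 58819/8960·1 + 8/5·1 + 15/8·1 = 1 ✓
b·c: 58819/8960·4/5 + 8/5·(-16/5) + 15/8·11/56 = 1/2 ✓
b·c²: 58819/8960·16/25 + 8/5·256/25 + 15/8·121/3136 = 12956511/627200 ≠ 1/3 ⇒ order 2.
b·Ac: 8/5·(-24/25) + 15/8·64/35 = 1656/875 ≠ 1/6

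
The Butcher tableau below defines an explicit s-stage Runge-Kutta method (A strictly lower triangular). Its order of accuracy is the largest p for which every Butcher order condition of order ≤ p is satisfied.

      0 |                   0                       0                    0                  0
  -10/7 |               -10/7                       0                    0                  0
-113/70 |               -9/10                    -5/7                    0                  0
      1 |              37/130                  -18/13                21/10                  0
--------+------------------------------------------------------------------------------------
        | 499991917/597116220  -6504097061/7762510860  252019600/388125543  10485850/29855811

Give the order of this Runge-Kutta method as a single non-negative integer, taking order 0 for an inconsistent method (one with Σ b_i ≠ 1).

3

b = (499991917/597116220, -6504097061/7762510860, 252019600/388125543, 10485850/29855811)
c = (0, -10/7, -113/70, 1)
Ac = (0, 0, 50/49, -12849/9100)
Σ b_i: 499991917/597116220·1 + (-6504097061/7762510860)·1 + 252019600/388125543·1 + 10485850/29855811·1 = 1 ✓
b·c: (-6504097061/7762510860)·(-10/7) + 252019600/388125543·(-113/70) + 10485850/29855811·1 = 1/2 ✓
b·c²: (-6504097061/7762510860)·100/49 + 252019600/388125543·12769/4900 + 10485850/29855811·1 = 1/3 ✓
b·Ac: 252019600/388125543·50/49 + 10485850/29855811·(-12849/9100) = 1/6 ✓
b·c³: (-6504097061/7762510860)·(-1000/343) + 252019600/388125543·(-1442897/343000) + 10485850/29855811·1 = 152434678/2438224565 ≠ 1/4 ⇒ order 3.
b·(c∘Ac): 252019600/388125543·(-565/343) + 10485850/29855811·(-12849/9100) = -59545740131/38036303214 ≠ 1/8
b·Ac²: 252019600/388125543·(-500/343) + 10485850/29855811·1685937/637000 = -70970881/4179813540 ≠ 1/12
b·A²c: 10485850/29855811·15/7 = 52429250/69663559 ≠ 1/24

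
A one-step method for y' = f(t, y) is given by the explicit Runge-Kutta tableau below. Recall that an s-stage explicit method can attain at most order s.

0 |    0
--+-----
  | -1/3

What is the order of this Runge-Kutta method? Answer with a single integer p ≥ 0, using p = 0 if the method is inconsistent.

b = (-1/3)
c = (0)
Σ b_i: (-1/3)·1 = -1/3 ≠ 1 ⇒ order 0.

0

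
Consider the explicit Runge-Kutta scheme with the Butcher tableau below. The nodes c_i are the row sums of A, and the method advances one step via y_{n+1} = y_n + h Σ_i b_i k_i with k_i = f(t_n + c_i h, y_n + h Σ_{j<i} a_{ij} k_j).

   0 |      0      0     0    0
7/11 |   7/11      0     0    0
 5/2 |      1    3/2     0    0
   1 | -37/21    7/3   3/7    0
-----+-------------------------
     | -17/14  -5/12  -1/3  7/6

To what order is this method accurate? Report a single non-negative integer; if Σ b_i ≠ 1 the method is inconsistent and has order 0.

b = (-17/14, -5/12, -1/3, 7/6)
c = (0, 7/11, 5/2, 1)
Ac = (0, 0, 21/22, 1181/462)
Σ b_i: (-17/14)·1 + (-5/12)·1 + (-1/3)·1 + 7/6·1 = -67/84 ≠ 1 ⇒ order 0.

0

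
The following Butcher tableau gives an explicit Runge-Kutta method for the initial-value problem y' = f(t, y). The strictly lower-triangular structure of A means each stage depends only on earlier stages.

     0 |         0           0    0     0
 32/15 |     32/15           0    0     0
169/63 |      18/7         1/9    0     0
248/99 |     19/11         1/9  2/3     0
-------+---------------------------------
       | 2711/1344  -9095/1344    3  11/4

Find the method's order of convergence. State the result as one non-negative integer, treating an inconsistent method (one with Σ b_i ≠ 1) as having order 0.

b = (2711/1344, -9095/1344, 3, 11/4)
c = (0, 32/15, 169/63, 248/99)
Ac = (0, 0, 32/135, 638/315)
Σ b_i: 2711/1344·1 + (-9095/1344)·1 + 3·1 + 11/4·1 = 1 ✓
b·c: (-9095/1344)·32/15 + 3·169/63 + 11/4·248/99 = 1/2 ✓
b·c²: (-9095/1344)·1024/225 + 3·28561/3969 + 11/4·61504/9801 = 1756661/218295 ≠ 1/3 ⇒ order 2.
b·Ac: 3·32/135 + 11/4·638/315 = 1319/210 ≠ 1/6

2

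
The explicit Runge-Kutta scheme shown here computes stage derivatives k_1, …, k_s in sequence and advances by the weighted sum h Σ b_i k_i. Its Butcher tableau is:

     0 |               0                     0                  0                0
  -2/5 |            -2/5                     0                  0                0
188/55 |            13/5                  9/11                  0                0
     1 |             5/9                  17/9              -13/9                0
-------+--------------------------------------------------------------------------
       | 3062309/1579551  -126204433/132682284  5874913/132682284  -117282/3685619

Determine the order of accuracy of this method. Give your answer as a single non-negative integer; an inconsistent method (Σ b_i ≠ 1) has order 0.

3

b = (3062309/1579551, -126204433/132682284, 5874913/132682284, -117282/3685619)
c = (0, -2/5, 188/55, 1)
Ac = (0, 0, -18/55, -2818/495)
Σ b_i: 3062309/1579551·1 + (-126204433/132682284)·1 + 5874913/132682284·1 + (-117282/3685619)·1 = 1 ✓
b·c: (-126204433/132682284)·(-2/5) + 5874913/132682284·188/55 + (-117282/3685619)·1 = 1/2 ✓
b·c²: (-126204433/132682284)·4/25 + 5874913/132682284·35344/3025 + (-117282/3685619)·1 = 1/3 ✓
b·Ac: 5874913/132682284·(-18/55) + (-117282/3685619)·(-2818/495) = 1/6 ✓
b·c³: (-126204433/132682284)·(-8/125) + 5874913/132682284·6644672/166375 + (-117282/3685619)·1 = 780760216/434376525 ≠ 1/4 ⇒ order 3.
b·(c∘Ac): 5874913/132682284·(-3384/3025) + (-117282/3685619)·(-2818/495) = 5197702/39488775 ≠ 1/8
b·Ac²: 5874913/132682284·36/275 + (-117282/3685619)·(-451244/27225) = 46324169/86875305 ≠ 1/12
b·A²c: (-117282/3685619)·26/55 = -277212/18428095 ≠ 1/24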